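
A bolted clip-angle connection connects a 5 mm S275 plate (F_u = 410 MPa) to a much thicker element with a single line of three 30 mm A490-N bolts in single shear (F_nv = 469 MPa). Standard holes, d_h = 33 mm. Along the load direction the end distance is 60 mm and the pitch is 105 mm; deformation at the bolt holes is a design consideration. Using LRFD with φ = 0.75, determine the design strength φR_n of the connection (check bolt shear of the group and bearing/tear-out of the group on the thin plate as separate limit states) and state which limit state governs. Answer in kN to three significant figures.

302 kN (bearing governs)

Bolt shear: A_b = π·30²/4 = 706.9 mm²; R_n = 469 × 706.9 × 3 × 1 / 1000 = 994.5 kN → 0.75 × 994.5 = 746 kN.
Bearing (1.2 l_c t F_u ≤ 2.4 d t F_u): upper limit = 2.4·30·5·410 / 1000 = 147.6 kN.
  Edge l_c = 60 − 33/2 = 43.5 → r_n = 107 kN; interior l_c = 105 − 33 = 72 → r_n = 147.6 kN.
  R_n,bearing = 1·107 + 2·147.6 = 402.2 kN → 0.75 × 402.2 = 302 kN.
Bearing governs: 302 kN.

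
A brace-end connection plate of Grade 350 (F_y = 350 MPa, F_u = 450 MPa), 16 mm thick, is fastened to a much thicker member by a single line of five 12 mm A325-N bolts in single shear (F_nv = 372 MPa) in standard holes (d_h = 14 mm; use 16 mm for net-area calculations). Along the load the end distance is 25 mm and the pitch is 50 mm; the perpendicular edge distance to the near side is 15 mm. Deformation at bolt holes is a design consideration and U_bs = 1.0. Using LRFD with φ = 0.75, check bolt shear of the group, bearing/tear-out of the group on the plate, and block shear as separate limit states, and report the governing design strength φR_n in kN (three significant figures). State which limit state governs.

Bolt shear: A_b = π·12²/4 = 113.1 mm²; R_n = 372 × 113.1 × 5 × 1 / 1000 = 210.4 kN → 0.75 × 210.4 = 158 kN.
Bearing: edge l_c = 18, r_n = 155.5 kN; interior l_c = 36, r_n = 207.4 kN; R_n = 155.5 + 4·207.4 = 985 kN → 739 kN.
Block shear: A_gv = 3600, A_nv = 2448, A_nt = 112 mm²; R_n = min(0.6F_uA_nv, 0.6F_yA_gv) + U_bs·F_u·A_nt = 711.4 kN → 534 kN.
Bolt shear governs: 158 kN.

158 kN (bolt shear governs)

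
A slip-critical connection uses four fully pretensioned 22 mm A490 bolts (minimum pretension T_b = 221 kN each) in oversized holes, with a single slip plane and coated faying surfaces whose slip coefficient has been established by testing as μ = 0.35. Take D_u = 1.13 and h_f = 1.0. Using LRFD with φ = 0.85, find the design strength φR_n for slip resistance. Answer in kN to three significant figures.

297 kN

R_n = μ · D_u · h_f · T_b · n_s · n_b = 0.35 × 1.13 × 1.0 × 221 × 1 × 4 = 349.6 kN.
Design strength φR_n = 0.85 × 349.6 = 297 kN.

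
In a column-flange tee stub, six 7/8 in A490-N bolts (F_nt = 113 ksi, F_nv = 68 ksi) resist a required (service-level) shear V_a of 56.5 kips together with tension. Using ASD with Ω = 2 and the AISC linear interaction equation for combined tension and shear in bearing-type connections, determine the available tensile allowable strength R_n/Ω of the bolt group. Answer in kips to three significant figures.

171 kips

A_b = π·0.875²/4 = 0.6013 in²; f_rv = 56.5 / (6 × 0.6013) = 15.66 ksi.
F'_nt = 1.3 F_nt − (Ω F_nt / F_nv) f_rv = 1.3·113 − (2·113/68)·15.66 = 94.85 ksi, capped at F_nt → F'_nt = 94.85 ksi.
R_n = F'_nt · A_b · n = 94.85 × 0.6013 × 6 = 342.2 kips.
Allowable strength R_n/Ω = 342.2 / 2 = 171 kips.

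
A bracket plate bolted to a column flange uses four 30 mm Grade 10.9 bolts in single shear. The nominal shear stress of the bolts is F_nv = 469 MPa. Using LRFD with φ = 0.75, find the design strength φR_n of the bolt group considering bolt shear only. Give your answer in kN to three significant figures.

995 kN

A_b = π × 30² / 4 = 706.9 mm².
R_n = F_nv · A_b · n · n_s = 469 × 706.9 × 4 × 1 / 1000 = 1326 kN.
Design strength φR_n = 0.75 × 1326 = 995 kN.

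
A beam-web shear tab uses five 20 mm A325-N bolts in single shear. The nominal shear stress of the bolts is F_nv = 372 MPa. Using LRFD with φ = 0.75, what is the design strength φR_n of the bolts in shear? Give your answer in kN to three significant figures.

A_b = π × 20² / 4 = 314.2 mm².
R_n = F_nv · A_b · n · n_s = 372 × 314.2 × 5 × 1 / 1000 = 584.3 kN.
Design strength φR_n = 0.75 × 584.3 = 438 kN.

438 kN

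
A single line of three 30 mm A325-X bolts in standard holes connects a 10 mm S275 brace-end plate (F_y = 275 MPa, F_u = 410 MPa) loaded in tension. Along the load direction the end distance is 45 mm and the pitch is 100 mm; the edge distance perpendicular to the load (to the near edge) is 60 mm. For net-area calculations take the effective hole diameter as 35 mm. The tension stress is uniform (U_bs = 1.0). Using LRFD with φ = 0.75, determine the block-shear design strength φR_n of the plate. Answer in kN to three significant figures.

Shear plane L_v = 45 + 2·100 = 245 mm; A_gv = 245 × 10 = 2450 mm².
A_nv = (245 − 2.5·35) × 10 = 1575 mm².
A_nt = (60 − 0.5·35) × 10 = 425 mm².
0.6 F_u A_nv = 387.4 kN; 0.6 F_y A_gv = 404.2 kN → shear rupture governs the shear term.
R_n = 387.4 + 1.0 × 410 × 425 / 1000 = 561.7 kN.
Design strength φR_n = 0.75 × 561.7 = 421 kN.

421 kN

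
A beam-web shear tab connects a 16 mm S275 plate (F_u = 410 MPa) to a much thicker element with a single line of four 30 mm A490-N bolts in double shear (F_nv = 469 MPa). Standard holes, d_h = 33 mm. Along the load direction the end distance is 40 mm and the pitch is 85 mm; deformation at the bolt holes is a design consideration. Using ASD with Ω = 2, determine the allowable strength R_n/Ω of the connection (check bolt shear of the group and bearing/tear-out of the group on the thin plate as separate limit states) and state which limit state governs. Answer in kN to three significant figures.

707 kN (bearing governs)

Bolt shear: A_b = π·30²/4 = 706.9 mm²; R_n = 469 × 706.9 × 4 × 2 / 1000 = 2652 kN → 2652 / 2 = 1330 kN.
Bearing (1.2 l_c t F_u ≤ 2.4 d t F_u): upper limit = 2.4·30·16·410 / 1000 = 472.3 kN.
  Edge l_c = 40 − 33/2 = 23.5 → r_n = 185 kN; interior l_c = 85 − 33 = 52 → r_n = 409.3 kN.
  R_n,bearing = 1·185 + 3·409.3 = 1413 kN → 1413 / 2 = 707 kN.
Bearing governs: 707 kN.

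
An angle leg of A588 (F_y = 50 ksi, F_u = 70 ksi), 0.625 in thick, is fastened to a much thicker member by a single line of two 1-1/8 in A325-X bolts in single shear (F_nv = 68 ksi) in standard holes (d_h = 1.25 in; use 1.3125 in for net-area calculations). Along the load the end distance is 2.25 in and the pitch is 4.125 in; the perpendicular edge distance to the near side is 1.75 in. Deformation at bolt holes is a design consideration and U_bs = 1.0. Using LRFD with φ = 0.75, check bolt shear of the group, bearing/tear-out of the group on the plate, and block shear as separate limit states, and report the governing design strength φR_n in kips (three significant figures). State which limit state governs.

Bolt shear: A_b = π·1.125²/4 = 0.994 in²; R_n = 68 × 0.994 × 2 × 1 = 135.2 kips → 0.75 × 135.2 = 101 kips.
Bearing: edge l_c = 1.625, r_n = 85.31 kips; interior l_c = 2.875, r_n = 118.1 kips; R_n = 85.31 + 1·118.1 = 203.4 kips → 153 kips.
Block shear: A_gv = 3.984, A_nv = 2.754, A_nt = 0.6836 in²; R_n = min(0.6F_uA_nv, 0.6F_yA_gv) + U_bs·F_u·A_nt = 163.5 kips → 123 kips.
Bolt shear governs: 101 kips.

101 kips (bolt shear governs)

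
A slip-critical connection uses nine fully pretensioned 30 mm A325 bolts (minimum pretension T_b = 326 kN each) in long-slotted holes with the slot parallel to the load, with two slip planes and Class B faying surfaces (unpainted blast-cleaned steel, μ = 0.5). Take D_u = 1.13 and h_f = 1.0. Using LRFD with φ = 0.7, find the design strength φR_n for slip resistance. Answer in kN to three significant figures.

2320 kN

R_n = μ · D_u · h_f · T_b · n_s · n_b = 0.5 × 1.13 × 1.0 × 326 × 2 × 9 = 3315 kN.
Design strength φR_n = 0.7 × 3315 = 2320 kN.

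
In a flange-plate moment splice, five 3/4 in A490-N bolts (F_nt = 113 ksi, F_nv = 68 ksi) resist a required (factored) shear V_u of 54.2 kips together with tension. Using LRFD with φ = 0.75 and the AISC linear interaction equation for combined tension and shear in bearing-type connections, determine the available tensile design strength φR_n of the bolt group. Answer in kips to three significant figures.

153 kips

A_b = π·0.75²/4 = 0.4418 in²; f_rv = 54.2 / (5 × 0.4418) = 24.54 ksi.
F'_nt = 1.3 F_nt − (F_nt / φF_nv) f_rv = 1.3·113 − (113/(0.75·68))·24.54 = 92.53 ksi, capped at F_nt → F'_nt = 92.53 ksi.
R_n = F'_nt · A_b · n = 92.53 × 0.4418 × 5 = 204.4 kips.
Design strength φR_n = 0.75 × 204.4 = 153 kips.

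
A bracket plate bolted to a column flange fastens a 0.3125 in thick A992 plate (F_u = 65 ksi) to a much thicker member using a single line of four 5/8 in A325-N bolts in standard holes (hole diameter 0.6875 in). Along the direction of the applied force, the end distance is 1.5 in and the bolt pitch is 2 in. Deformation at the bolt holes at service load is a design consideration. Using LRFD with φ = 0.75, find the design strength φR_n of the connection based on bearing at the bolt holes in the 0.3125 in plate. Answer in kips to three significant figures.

Per bolt r_n = 1.2 l_c t F_u ≤ 2.4 d t F_u; upper limit = 2.4 × 0.625 × 0.3125 × 65 = 30.47 kips.
Edge bolt: l_c = 1.5 − 0.6875/2 = 1.156 in → 1.2 × 1.156 × 0.3125 × 65 = 28.18 → r_n = 28.18 kips.
Interior bolts: l_c = 2 − 0.6875 = 1.312 in → 1.2 × 1.312 × 0.3125 × 65 = 31.99 → r_n = 30.47 kips.
R_n = 1 × 28.18 + 3 × 30.47 = 119.6 kips.
Design strength φR_n = 0.75 × 119.6 = 89.7 kips.

89.7 kips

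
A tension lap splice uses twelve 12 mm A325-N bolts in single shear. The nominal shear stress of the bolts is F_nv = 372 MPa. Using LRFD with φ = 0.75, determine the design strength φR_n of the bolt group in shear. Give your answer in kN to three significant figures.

379 kN

A_b = π × 12² / 4 = 113.1 mm².
R_n = F_nv · A_b · n · n_s = 372 × 113.1 × 12 × 1 / 1000 = 504.9 kN.
Design strength φR_n = 0.75 × 504.9 = 379 kN.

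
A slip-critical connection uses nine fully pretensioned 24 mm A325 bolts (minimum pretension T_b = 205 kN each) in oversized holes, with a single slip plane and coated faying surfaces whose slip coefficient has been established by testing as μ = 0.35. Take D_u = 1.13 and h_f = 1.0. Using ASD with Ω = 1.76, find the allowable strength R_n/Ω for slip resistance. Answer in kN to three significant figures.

R_n = μ · D_u · h_f · T_b · n_s · n_b = 0.35 × 1.13 × 1.0 × 205 × 1 × 9 = 729.7 kN.
Allowable strength R_n/Ω = 729.7 / 1.76 = 415 kN.

415 kN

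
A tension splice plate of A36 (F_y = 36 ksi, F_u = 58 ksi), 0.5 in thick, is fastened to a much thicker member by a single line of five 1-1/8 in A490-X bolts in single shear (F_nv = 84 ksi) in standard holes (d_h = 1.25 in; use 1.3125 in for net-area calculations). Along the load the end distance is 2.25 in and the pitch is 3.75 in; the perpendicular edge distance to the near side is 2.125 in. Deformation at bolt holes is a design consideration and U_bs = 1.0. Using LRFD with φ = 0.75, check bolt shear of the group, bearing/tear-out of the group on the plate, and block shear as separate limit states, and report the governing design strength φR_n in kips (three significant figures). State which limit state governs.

Bolt shear: A_b = π·1.125²/4 = 0.994 in²; R_n = 84 × 0.994 × 5 × 1 = 417.5 kips → 0.75 × 417.5 = 313 kips.
Bearing: edge l_c = 1.625, r_n = 56.55 kips; interior l_c = 2.5, r_n = 78.3 kips; R_n = 56.55 + 4·78.3 = 369.8 kips → 277 kips.
Block shear: A_gv = 8.625, A_nv = 5.672, A_nt = 0.7344 in²; R_n = min(0.6F_uA_nv, 0.6F_yA_gv) + U_bs·F_u·A_nt = 228.9 kips → 172 kips.
Block shear governs: 172 kips.

172 kips (block shear governs)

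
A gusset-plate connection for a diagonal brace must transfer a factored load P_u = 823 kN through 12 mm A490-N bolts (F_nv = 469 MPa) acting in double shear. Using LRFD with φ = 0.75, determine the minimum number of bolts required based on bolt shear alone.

11 bolts

A_b = π·12²/4 = 113.1 mm².
Per-bolt design strength φR_n = 0.75 × 469 × 113.1 × 2 / 1000 = 79.56 kN.
n ≥ 823 / 79.56 = 10.34 → use 11 bolts.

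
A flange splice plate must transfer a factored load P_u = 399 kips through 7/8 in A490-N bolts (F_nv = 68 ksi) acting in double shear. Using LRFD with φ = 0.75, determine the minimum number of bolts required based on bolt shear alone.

7 bolts

A_b = π·0.875²/4 = 0.6013 in².
Per-bolt design strength φR_n = 0.75 × 68 × 0.6013 × 2 = 61.33 kips.
n ≥ 399 / 61.33 = 6.505 → use 7 bolts.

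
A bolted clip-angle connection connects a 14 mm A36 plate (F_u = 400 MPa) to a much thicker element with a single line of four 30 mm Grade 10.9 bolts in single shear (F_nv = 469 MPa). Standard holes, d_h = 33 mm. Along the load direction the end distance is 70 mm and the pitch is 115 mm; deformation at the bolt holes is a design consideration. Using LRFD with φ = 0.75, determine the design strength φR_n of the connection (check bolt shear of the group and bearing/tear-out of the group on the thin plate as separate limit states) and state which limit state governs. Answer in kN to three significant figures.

995 kN (bolt shear governs)

Bolt shear: A_b = π·30²/4 = 706.9 mm²; R_n = 469 × 706.9 × 4 × 1 / 1000 = 1326 kN → 0.75 × 1326 = 995 kN.
Bearing (1.2 l_c t F_u ≤ 2.4 d t F_u): upper limit = 2.4·30·14·400 / 1000 = 403.2 kN.
  Edge l_c = 70 − 33/2 = 53.5 → r_n = 359.5 kN; interior l_c = 115 − 33 = 82 → r_n = 403.2 kN.
  R_n,bearing = 1·359.5 + 3·403.2 = 1569 kN → 0.75 × 1569 = 1180 kN.
Bolt shear governs: 995 kN.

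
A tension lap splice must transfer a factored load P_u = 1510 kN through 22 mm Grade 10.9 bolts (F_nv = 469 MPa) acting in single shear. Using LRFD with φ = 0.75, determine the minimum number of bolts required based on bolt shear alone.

A_b = π·22²/4 = 380.1 mm².
Per-bolt design strength φR_n = 0.75 × 469 × 380.1 × 1 / 1000 = 133.7 kN.
n ≥ 1510 / 133.7 = 11.29 → use 12 bolts.

12 bolts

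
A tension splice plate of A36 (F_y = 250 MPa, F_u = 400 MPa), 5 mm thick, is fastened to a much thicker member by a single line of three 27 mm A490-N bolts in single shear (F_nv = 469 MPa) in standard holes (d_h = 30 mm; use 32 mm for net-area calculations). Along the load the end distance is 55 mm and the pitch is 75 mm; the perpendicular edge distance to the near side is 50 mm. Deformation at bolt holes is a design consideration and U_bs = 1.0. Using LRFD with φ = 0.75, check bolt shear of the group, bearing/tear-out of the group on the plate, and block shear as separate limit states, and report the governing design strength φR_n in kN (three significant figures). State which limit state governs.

Bolt shear: A_b = π·27²/4 = 572.6 mm²; R_n = 469 × 572.6 × 3 × 1 / 1000 = 805.6 kN → 0.75 × 805.6 = 604 kN.
Bearing: edge l_c = 40, r_n = 96 kN; interior l_c = 45, r_n = 108 kN; R_n = 96 + 2·108 = 312 kN → 234 kN.
Block shear: A_gv = 1025, A_nv = 625, A_nt = 170 mm²; R_n = min(0.6F_uA_nv, 0.6F_yA_gv) + U_bs·F_u·A_nt = 218 kN → 164 kN.
Block shear governs: 164 kN.

164 kN (block shear governs)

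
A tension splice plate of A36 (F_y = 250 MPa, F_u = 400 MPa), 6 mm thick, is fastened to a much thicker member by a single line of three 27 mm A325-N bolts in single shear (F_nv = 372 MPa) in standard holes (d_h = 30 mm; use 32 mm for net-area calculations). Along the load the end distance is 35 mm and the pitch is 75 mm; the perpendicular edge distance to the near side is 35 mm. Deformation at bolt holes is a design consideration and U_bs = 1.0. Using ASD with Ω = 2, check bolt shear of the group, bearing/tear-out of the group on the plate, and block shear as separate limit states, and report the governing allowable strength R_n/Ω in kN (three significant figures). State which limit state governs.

Bolt shear: A_b = π·27²/4 = 572.6 mm²; R_n = 372 × 572.6 × 3 × 1 / 1000 = 639 kN → 639 / 2 = 319 kN.
Bearing: edge l_c = 20, r_n = 57.6 kN; interior l_c = 45, r_n = 129.6 kN; R_n = 57.6 + 2·129.6 = 316.8 kN → 158 kN.
Block shear: A_gv = 1110, A_nv = 630, A_nt = 114 mm²; R_n = min(0.6F_uA_nv, 0.6F_yA_gv) + U_bs·F_u·A_nt = 196.8 kN → 98.4 kN.
Block shear governs: 98.4 kN.

98.4 kN (block shear governs)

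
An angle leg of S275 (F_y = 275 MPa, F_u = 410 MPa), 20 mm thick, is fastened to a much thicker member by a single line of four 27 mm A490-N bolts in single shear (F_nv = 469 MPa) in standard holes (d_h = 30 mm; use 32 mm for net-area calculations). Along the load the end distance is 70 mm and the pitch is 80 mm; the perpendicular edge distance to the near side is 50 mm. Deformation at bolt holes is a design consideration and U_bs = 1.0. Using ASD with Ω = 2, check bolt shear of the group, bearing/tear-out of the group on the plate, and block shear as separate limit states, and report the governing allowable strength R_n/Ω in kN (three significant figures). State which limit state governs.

537 kN (bolt shear governs)

Bolt shear: A_b = π·27²/4 = 572.6 mm²; R_n = 469 × 572.6 × 4 × 1 / 1000 = 1074 kN → 1074 / 2 = 537 kN.
Bearing: edge l_c = 55, r_n = 531.4 kN; interior l_c = 50, r_n = 492 kN; R_n = 531.4 + 3·492 = 2007 kN → 1000 kN.
Block shear: A_gv = 6200, A_nv = 3960, A_nt = 680 mm²; R_n = min(0.6F_uA_nv, 0.6F_yA_gv) + U_bs·F_u·A_nt = 1253 kN → 626 kN.
Bolt shear governs: 537 kN.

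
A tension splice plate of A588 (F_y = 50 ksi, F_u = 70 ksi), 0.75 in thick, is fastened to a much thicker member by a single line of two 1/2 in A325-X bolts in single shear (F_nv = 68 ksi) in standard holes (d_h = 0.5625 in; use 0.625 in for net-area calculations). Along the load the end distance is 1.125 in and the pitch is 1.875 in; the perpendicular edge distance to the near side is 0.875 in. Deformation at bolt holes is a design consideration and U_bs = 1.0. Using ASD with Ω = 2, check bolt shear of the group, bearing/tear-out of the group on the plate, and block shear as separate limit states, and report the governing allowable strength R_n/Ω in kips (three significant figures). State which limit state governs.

13.4 kips (bolt shear governs)

Bolt shear: A_b = π·0.5²/4 = 0.1963 in²; R_n = 68 × 0.1963 × 2 × 1 = 26.7 kips → 26.7 / 2 = 13.4 kips.
Bearing: edge l_c = 0.8438, r_n = 53.16 kips; interior l_c = 1.312, r_n = 63 kips; R_n = 53.16 + 1·63 = 116.2 kips → 58.1 kips.
Block shear: A_gv = 2.25, A_nv = 1.547, A_nt = 0.4219 in²; R_n = min(0.6F_uA_nv, 0.6F_yA_gv) + U_bs·F_u·A_nt = 94.5 kips → 47.2 kips.
Bolt shear governs: 13.4 kips.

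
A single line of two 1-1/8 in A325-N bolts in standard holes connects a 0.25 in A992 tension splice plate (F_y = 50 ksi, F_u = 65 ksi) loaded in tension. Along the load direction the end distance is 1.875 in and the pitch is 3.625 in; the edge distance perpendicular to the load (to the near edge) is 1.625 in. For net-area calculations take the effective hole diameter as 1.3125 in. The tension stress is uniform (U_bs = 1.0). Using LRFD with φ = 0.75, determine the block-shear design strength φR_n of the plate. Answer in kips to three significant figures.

Shear plane L_v = 1.875 + 1·3.625 = 5.5 in; A_gv = 5.5 × 0.25 = 1.375 in².
A_nv = (5.5 − 1.5·1.3125) × 0.25 = 0.8828 in².
A_nt = (1.625 − 0.5·1.3125) × 0.25 = 0.2422 in².
0.6 F_u A_nv = 34.43 kips; 0.6 F_y A_gv = 41.25 kips → shear rupture governs the shear term.
R_n = 34.43 + 1.0 × 65 × 0.2422 = 50.17 kips.
Design strength φR_n = 0.75 × 50.17 = 37.6 kips.

37.6 kips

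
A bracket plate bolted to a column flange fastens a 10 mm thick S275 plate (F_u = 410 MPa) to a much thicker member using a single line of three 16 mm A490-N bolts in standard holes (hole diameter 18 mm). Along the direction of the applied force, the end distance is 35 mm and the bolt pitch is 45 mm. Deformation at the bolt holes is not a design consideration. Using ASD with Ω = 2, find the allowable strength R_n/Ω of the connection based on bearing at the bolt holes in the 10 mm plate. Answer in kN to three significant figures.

Per bolt r_n = 1.5 l_c t F_u ≤ 3.0 d t F_u; upper limit = 3.0 × 16 × 10 × 410 / 1000 = 196.8 kN.
Edge bolt: l_c = 35 − 18/2 = 26 mm → 1.5 × 26 × 10 × 410 / 1000 = 159.9 → r_n = 159.9 kN.
Interior bolts: l_c = 45 − 18 = 27 mm → 1.5 × 27 × 10 × 410 / 1000 = 166.1 → r_n = 166.1 kN.
R_n = 1 × 159.9 + 2 × 166.1 = 492 kN.
Allowable strength R_n/Ω = 492 / 2 = 246 kN.

246 kN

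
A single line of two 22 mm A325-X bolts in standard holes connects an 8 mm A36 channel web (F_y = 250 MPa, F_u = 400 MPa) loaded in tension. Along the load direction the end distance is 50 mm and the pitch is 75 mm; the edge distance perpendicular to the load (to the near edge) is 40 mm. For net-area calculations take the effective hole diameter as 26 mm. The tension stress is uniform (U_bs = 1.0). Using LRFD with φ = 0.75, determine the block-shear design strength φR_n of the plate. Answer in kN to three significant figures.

177 kN

Shear plane L_v = 50 + 1·75 = 125 mm; A_gv = 125 × 8 = 1000 mm².
A_nv = (125 − 1.5·26) × 8 = 688 mm².
A_nt = (40 − 0.5·26) × 8 = 216 mm².
0.6 F_u A_nv = 165.1 kN; 0.6 F_y A_gv = 150 kN → shear yielding governs the shear term.
R_n = 150 + 1.0 × 400 × 216 / 1000 = 236.4 kN.
Design strength φR_n = 0.75 × 236.4 = 177 kN.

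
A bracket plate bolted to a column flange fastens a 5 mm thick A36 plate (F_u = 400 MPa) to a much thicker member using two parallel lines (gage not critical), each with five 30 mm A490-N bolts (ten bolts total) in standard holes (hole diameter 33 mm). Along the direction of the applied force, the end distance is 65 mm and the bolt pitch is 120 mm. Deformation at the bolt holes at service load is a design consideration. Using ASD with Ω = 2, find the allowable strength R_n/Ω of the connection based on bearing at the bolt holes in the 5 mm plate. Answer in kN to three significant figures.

Per bolt r_n = 1.2 l_c t F_u ≤ 2.4 d t F_u; upper limit = 2.4 × 30 × 5 × 400 / 1000 = 144 kN.
Edge bolt: l_c = 65 − 33/2 = 48.5 mm → 1.2 × 48.5 × 5 × 400 / 1000 = 116.4 → r_n = 116.4 kN.
Interior bolts: l_c = 120 − 33 = 87 mm → 1.2 × 87 × 5 × 400 / 1000 = 208.8 → r_n = 144 kN.
R_n = 2 × 116.4 + 8 × 144 = 1385 kN.
Allowable strength R_n/Ω = 1385 / 2 = 692 kN.

692 kN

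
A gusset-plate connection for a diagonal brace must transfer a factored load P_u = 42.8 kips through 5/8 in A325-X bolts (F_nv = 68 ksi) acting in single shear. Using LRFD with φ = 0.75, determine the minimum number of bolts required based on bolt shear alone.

3 bolts

A_b = π·0.625²/4 = 0.3068 in².
Per-bolt design strength φR_n = 0.75 × 68 × 0.3068 × 1 = 15.65 kips.
n ≥ 42.8 / 15.65 = 2.735 → use 3 bolts.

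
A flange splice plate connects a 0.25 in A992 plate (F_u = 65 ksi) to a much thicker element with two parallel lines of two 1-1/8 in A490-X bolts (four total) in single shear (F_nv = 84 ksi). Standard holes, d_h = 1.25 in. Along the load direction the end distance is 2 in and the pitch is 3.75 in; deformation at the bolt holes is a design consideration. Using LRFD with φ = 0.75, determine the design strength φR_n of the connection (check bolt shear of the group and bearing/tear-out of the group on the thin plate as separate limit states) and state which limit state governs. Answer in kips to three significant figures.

Bolt shear: A_b = π·1.125²/4 = 0.994 in²; R_n = 84 × 0.994 × 4 × 1 = 334 kips → 0.75 × 334 = 250 kips.
Bearing (1.2 l_c t F_u ≤ 2.4 d t F_u): upper limit = 2.4·1.125·0.25·65 = 43.87 kips.
  Edge l_c = 2 − 1.25/2 = 1.375 → r_n = 26.81 kips; interior l_c = 3.75 − 1.25 = 2.5 → r_n = 43.87 kips.
  R_n,bearing = 2·26.81 + 2·43.87 = 141.4 kips → 0.75 × 141.4 = 106 kips.
Bearing governs: 106 kips.

106 kips (bearing governs)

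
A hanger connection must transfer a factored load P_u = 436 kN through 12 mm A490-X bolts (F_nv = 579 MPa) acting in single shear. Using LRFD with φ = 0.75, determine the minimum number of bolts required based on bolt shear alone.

A_b = π·12²/4 = 113.1 mm².
Per-bolt design strength φR_n = 0.75 × 579 × 113.1 × 1 / 1000 = 49.11 kN.
n ≥ 436 / 49.11 = 8.878 → use 9 bolts.

9 bolts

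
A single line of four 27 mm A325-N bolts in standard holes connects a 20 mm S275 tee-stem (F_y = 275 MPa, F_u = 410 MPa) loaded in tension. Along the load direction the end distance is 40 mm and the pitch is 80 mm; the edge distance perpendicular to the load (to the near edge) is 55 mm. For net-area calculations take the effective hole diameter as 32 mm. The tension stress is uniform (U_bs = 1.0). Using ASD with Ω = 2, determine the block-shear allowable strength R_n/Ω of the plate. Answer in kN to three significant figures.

Shear plane L_v = 40 + 3·80 = 280 mm; A_gv = 280 × 20 = 5600 mm².
A_nv = (280 − 3.5·32) × 20 = 3360 mm².
A_nt = (55 − 0.5·32) × 20 = 780 mm².
0.6 F_u A_nv = 826.6 kN; 0.6 F_y A_gv = 924 kN → shear rupture governs the shear term.
R_n = 826.6 + 1.0 × 410 × 780 / 1000 = 1146 kN.
Allowable strength R_n/Ω = 1146 / 2 = 573 kN.

573 kN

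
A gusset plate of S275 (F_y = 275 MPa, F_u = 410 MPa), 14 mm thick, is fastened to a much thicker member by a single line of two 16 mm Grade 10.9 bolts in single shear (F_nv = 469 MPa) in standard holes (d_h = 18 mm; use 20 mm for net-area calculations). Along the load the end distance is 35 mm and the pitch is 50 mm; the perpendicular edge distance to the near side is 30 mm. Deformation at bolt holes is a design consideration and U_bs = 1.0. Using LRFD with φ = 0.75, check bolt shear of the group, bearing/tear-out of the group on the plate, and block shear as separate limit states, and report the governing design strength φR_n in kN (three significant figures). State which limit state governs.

Bolt shear: A_b = π·16²/4 = 201.1 mm²; R_n = 469 × 201.1 × 2 × 1 / 1000 = 188.6 kN → 0.75 × 188.6 = 141 kN.
Bearing: edge l_c = 26, r_n = 179.1 kN; interior l_c = 32, r_n = 220.4 kN; R_n = 179.1 + 1·220.4 = 399.5 kN → 300 kN.
Block shear: A_gv = 1190, A_nv = 770, A_nt = 280 mm²; R_n = min(0.6F_uA_nv, 0.6F_yA_gv) + U_bs·F_u·A_nt = 304.2 kN → 228 kN.
Bolt shear governs: 141 kN.

141 kN (bolt shear governs)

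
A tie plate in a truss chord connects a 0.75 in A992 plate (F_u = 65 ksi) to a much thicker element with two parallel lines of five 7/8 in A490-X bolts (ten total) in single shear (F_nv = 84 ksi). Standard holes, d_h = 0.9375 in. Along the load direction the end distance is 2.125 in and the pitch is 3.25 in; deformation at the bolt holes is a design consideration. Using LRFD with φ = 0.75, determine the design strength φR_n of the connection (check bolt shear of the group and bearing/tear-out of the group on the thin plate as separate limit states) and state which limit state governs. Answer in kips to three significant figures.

Bolt shear: A_b = π·0.875²/4 = 0.6013 in²; R_n = 84 × 0.6013 × 10 × 1 = 505.1 kips → 0.75 × 505.1 = 379 kips.
Bearing (1.2 l_c t F_u ≤ 2.4 d t F_u): upper limit = 2.4·0.875·0.75·65 = 102.4 kips.
  Edge l_c = 2.125 − 0.9375/2 = 1.656 → r_n = 96.89 kips; interior l_c = 3.25 − 0.9375 = 2.312 → r_n = 102.4 kips.
  R_n,bearing = 2·96.89 + 8·102.4 = 1013 kips → 0.75 × 1013 = 760 kips.
Bolt shear governs: 379 kips.

379 kips (bolt shear governs)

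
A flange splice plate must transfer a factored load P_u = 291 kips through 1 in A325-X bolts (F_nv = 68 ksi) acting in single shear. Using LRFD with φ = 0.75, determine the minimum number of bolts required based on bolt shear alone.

8 bolts

A_b = π·1²/4 = 0.7854 in².
Per-bolt design strength φR_n = 0.75 × 68 × 0.7854 × 1 = 40.06 kips.
n ≥ 291 / 40.06 = 7.265 → use 8 bolts.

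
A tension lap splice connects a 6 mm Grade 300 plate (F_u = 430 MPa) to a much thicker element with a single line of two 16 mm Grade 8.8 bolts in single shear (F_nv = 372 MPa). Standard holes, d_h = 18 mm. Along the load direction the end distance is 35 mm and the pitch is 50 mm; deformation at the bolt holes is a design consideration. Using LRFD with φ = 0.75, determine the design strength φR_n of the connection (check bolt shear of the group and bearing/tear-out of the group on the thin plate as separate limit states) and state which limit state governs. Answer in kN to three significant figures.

Bolt shear: A_b = π·16²/4 = 201.1 mm²; R_n = 372 × 201.1 × 2 × 1 / 1000 = 149.6 kN → 0.75 × 149.6 = 112 kN.
Bearing (1.2 l_c t F_u ≤ 2.4 d t F_u): upper limit = 2.4·16·6·430 / 1000 = 99.07 kN.
  Edge l_c = 35 − 18/2 = 26 → r_n = 80.5 kN; interior l_c = 50 − 18 = 32 → r_n = 99.07 kN.
  R_n,bearing = 1·80.5 + 1·99.07 = 179.6 kN → 0.75 × 179.6 = 135 kN.
Bolt shear governs: 112 kN.

112 kN (bolt shear governs)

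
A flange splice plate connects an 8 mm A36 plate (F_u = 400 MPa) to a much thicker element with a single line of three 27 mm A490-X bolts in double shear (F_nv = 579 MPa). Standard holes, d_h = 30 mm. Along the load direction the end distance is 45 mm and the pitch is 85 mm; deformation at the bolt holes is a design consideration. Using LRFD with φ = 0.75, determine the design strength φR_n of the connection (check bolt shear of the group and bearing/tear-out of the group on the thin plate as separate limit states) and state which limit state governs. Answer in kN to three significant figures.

Bolt shear: A_b = π·27²/4 = 572.6 mm²; R_n = 579 × 572.6 × 3 × 2 / 1000 = 1989 kN → 0.75 × 1989 = 1490 kN.
Bearing (1.2 l_c t F_u ≤ 2.4 d t F_u): upper limit = 2.4·27·8·400 / 1000 = 207.4 kN.
  Edge l_c = 45 − 30/2 = 30 → r_n = 115.2 kN; interior l_c = 85 − 30 = 55 → r_n = 207.4 kN.
  R_n,bearing = 1·115.2 + 2·207.4 = 529.9 kN → 0.75 × 529.9 = 397 kN.
Bearing governs: 397 kN.

397 kN (bearing governs)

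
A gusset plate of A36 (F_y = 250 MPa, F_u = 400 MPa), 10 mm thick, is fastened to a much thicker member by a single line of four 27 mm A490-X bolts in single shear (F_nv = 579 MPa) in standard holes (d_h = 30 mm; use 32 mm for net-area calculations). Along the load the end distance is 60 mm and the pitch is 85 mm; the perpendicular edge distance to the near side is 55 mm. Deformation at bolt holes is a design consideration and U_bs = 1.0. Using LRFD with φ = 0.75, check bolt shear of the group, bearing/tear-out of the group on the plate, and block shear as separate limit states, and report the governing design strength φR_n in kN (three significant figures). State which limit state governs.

471 kN (block shear governs)

Bolt shear: A_b = π·27²/4 = 572.6 mm²; R_n = 579 × 572.6 × 4 × 1 / 1000 = 1326 kN → 0.75 × 1326 = 995 kN.
Bearing: edge l_c = 45, r_n = 216 kN; interior l_c = 55, r_n = 259.2 kN; R_n = 216 + 3·259.2 = 993.6 kN → 745 kN.
Block shear: A_gv = 3150, A_nv = 2030, A_nt = 390 mm²; R_n = min(0.6F_uA_nv, 0.6F_yA_gv) + U_bs·F_u·A_nt = 628.5 kN → 471 kN.
Block shear governs: 471 kN.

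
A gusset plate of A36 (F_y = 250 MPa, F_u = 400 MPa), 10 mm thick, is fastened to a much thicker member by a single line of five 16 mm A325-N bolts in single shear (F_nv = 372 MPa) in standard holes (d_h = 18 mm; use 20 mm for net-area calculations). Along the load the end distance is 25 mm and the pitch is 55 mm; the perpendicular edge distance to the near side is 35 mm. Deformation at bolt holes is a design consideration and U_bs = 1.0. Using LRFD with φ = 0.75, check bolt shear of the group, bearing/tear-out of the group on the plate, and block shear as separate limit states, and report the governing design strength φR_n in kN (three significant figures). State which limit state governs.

280 kN (bolt shear governs)

Bolt shear: A_b = π·16²/4 = 201.1 mm²; R_n = 372 × 201.1 × 5 × 1 / 1000 = 374 kN → 0.75 × 374 = 280 kN.
Bearing: edge l_c = 16, r_n = 76.8 kN; interior l_c = 37, r_n = 153.6 kN; R_n = 76.8 + 4·153.6 = 691.2 kN → 518 kN.
Block shear: A_gv = 2450, A_nv = 1550, A_nt = 250 mm²; R_n = min(0.6F_uA_nv, 0.6F_yA_gv) + U_bs·F_u·A_nt = 467.5 kN → 351 kN.
Bolt shear governs: 280 kN.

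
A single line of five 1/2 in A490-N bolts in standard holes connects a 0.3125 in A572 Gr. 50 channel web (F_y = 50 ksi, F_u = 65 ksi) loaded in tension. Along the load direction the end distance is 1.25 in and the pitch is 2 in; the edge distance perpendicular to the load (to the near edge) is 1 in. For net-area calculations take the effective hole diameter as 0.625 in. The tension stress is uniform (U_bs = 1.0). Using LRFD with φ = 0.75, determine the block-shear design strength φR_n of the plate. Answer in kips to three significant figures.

Shear plane L_v = 1.25 + 4·2 = 9.25 in; A_gv = 9.25 × 0.3125 = 2.891 in².
A_nv = (9.25 − 4.5·0.625) × 0.3125 = 2.012 in².
A_nt = (1 − 0.5·0.625) × 0.3125 = 0.2148 in².
0.6 F_u A_nv = 78.46 kips; 0.6 F_y A_gv = 86.72 kips → shear rupture governs the shear term.
R_n = 78.46 + 1.0 × 65 × 0.2148 = 92.42 kips.
Design strength φR_n = 0.75 × 92.42 = 69.3 kips.

69.3 kips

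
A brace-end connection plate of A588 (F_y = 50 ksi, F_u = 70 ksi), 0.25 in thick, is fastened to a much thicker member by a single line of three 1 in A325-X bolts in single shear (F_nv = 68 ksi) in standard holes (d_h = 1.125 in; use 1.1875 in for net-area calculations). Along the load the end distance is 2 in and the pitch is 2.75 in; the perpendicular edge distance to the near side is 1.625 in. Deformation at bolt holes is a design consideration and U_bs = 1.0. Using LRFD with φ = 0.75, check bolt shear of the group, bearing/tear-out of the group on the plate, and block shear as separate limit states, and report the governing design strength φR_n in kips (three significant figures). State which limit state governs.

Bolt shear: A_b = π·1²/4 = 0.7854 in²; R_n = 68 × 0.7854 × 3 × 1 = 160.2 kips → 0.75 × 160.2 = 120 kips.
Bearing: edge l_c = 1.438, r_n = 30.19 kips; interior l_c = 1.625, r_n = 34.12 kips; R_n = 30.19 + 2·34.12 = 98.44 kips → 73.8 kips.
Block shear: A_gv = 1.875, A_nv = 1.133, A_nt = 0.2578 in²; R_n = min(0.6F_uA_nv, 0.6F_yA_gv) + U_bs·F_u·A_nt = 65.62 kips → 49.2 kips.
Block shear governs: 49.2 kips.

49.2 kips (block shear governs)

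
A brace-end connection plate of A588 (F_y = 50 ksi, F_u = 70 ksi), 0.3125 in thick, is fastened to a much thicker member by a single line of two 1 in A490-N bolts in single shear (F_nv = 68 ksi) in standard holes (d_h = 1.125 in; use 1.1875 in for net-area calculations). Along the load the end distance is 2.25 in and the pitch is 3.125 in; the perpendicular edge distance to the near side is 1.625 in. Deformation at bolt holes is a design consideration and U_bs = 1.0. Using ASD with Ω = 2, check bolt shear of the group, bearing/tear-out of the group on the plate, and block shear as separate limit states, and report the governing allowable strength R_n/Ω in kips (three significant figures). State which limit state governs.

Bolt shear: A_b = π·1²/4 = 0.7854 in²; R_n = 68 × 0.7854 × 2 × 1 = 106.8 kips → 106.8 / 2 = 53.4 kips.
Bearing: edge l_c = 1.688, r_n = 44.3 kips; interior l_c = 2, r_n = 52.5 kips; R_n = 44.3 + 1·52.5 = 96.8 kips → 48.4 kips.
Block shear: A_gv = 1.68, A_nv = 1.123, A_nt = 0.3223 in²; R_n = min(0.6F_uA_nv, 0.6F_yA_gv) + U_bs·F_u·A_nt = 69.73 kips → 34.9 kips.
Block shear governs: 34.9 kips.

34.9 kips (block shear governs)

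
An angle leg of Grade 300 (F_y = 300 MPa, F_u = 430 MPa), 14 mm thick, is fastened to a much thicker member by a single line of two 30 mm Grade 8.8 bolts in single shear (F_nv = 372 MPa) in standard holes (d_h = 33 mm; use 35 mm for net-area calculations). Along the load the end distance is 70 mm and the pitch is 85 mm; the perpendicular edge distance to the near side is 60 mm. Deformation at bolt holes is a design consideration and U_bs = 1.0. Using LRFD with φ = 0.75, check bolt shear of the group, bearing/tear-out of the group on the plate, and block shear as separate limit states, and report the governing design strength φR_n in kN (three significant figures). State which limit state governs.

Bolt shear: A_b = π·30²/4 = 706.9 mm²; R_n = 372 × 706.9 × 2 × 1 / 1000 = 525.9 kN → 0.75 × 525.9 = 394 kN.
Bearing: edge l_c = 53.5, r_n = 386.5 kN; interior l_c = 52, r_n = 375.6 kN; R_n = 386.5 + 1·375.6 = 762.1 kN → 572 kN.
Block shear: A_gv = 2170, A_nv = 1435, A_nt = 595 mm²; R_n = min(0.6F_uA_nv, 0.6F_yA_gv) + U_bs·F_u·A_nt = 626.1 kN → 470 kN.
Bolt shear governs: 394 kN.

394 kN (bolt shear governs)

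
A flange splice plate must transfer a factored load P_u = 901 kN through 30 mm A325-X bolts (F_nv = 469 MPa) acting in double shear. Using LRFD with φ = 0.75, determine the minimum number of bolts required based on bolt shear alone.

A_b = π·30²/4 = 706.9 mm².
Per-bolt design strength φR_n = 0.75 × 469 × 706.9 × 2 / 1000 = 497.3 kN.
n ≥ 901 / 497.3 = 1.812 → use 2 bolts.

2 bolts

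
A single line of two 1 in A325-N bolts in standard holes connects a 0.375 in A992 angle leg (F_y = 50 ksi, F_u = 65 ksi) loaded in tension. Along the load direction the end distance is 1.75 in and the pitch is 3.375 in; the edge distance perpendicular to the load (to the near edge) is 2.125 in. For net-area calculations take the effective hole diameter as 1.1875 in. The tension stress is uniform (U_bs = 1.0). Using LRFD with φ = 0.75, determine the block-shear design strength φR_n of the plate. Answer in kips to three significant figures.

Shear plane L_v = 1.75 + 1·3.375 = 5.125 in; A_gv = 5.125 × 0.375 = 1.922 in².
A_nv = (5.125 − 1.5·1.1875) × 0.375 = 1.254 in².
A_nt = (2.125 − 0.5·1.1875) × 0.375 = 0.5742 in².
0.6 F_u A_nv = 48.9 kips; 0.6 F_y A_gv = 57.66 kips → shear rupture governs the shear term.
R_n = 48.9 + 1.0 × 65 × 0.5742 = 86.23 kips.
Design strength φR_n = 0.75 × 86.23 = 64.7 kips.

64.7 kips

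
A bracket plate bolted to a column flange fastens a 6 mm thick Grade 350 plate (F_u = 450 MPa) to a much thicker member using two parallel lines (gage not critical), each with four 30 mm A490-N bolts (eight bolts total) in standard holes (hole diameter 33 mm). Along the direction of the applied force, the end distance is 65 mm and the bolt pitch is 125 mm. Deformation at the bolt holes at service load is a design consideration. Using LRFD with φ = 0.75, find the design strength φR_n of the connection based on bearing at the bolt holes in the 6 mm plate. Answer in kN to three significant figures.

1110 kN

Per bolt r_n = 1.2 l_c t F_u ≤ 2.4 d t F_u; upper limit = 2.4 × 30 × 6 × 450 / 1000 = 194.4 kN.
Edge bolt: l_c = 65 − 33/2 = 48.5 mm → 1.2 × 48.5 × 6 × 450 / 1000 = 157.1 → r_n = 157.1 kN.
Interior bolts: l_c = 125 − 33 = 92 mm → 1.2 × 92 × 6 × 450 / 1000 = 298.1 → r_n = 194.4 kN.
R_n = 2 × 157.1 + 6 × 194.4 = 1481 kN.
Design strength φR_n = 0.75 × 1481 = 1110 kN.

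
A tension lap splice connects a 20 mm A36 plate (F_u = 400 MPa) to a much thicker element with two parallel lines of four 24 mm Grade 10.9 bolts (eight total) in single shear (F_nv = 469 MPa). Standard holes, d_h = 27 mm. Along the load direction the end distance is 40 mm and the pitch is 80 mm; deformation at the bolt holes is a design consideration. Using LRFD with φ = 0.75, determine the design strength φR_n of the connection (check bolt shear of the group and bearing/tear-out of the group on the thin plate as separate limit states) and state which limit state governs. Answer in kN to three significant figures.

Bolt shear: A_b = π·24²/4 = 452.4 mm²; R_n = 469 × 452.4 × 8 × 1 / 1000 = 1697 kN → 0.75 × 1697 = 1270 kN.
Bearing (1.2 l_c t F_u ≤ 2.4 d t F_u): upper limit = 2.4·24·20·400 / 1000 = 460.8 kN.
  Edge l_c = 40 − 27/2 = 26.5 → r_n = 254.4 kN; interior l_c = 80 − 27 = 53 → r_n = 460.8 kN.
  R_n,bearing = 2·254.4 + 6·460.8 = 3274 kN → 0.75 × 3274 = 2460 kN.
Bolt shear governs: 1270 kN.

1270 kN (bolt shear governs)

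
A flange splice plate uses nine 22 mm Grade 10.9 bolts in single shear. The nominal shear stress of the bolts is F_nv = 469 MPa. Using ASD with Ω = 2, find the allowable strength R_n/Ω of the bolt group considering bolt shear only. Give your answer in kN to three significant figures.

A_b = π × 22² / 4 = 380.1 mm².
R_n = F_nv · A_b · n · n_s = 469 × 380.1 × 9 × 1 / 1000 = 1605 kN.
Allowable strength R_n/Ω = 1605 / 2 = 802 kN.

802 kN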